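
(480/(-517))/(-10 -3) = 480/6721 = 0.07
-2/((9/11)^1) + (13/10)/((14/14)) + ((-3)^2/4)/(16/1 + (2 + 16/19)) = -66053/64440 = -1.03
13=13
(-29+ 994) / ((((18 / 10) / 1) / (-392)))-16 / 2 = -1891472 / 9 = -210163.56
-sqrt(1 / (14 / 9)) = -3 * sqrt(14) / 14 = -0.80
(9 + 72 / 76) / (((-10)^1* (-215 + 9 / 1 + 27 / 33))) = 2079 / 428830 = 0.00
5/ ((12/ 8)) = 10/ 3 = 3.33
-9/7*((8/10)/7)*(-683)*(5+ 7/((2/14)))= 1327752/245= 5419.40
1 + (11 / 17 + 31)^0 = 2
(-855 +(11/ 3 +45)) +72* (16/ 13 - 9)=-53263/ 39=-1365.72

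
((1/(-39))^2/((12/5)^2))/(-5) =-5/219024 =-0.00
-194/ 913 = -0.21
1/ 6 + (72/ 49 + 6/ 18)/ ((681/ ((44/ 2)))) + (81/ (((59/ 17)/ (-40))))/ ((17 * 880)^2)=437180253493/ 1943885734560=0.22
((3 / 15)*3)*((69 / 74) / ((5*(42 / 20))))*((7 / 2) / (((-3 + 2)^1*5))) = -69 / 1850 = -0.04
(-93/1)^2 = 8649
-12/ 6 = -2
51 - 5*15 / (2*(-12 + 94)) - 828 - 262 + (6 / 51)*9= -2895055 / 2788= -1038.40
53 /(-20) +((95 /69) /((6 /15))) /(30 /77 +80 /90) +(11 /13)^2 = 6528033 /8609705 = 0.76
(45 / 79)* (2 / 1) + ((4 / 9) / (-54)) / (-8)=87559 / 76788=1.14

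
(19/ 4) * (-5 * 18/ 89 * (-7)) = 5985/ 178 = 33.62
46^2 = 2116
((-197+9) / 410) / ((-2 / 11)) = 517 / 205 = 2.52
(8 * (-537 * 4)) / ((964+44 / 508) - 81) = -90932 / 4673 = -19.46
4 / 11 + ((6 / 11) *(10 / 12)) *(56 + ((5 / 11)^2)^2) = 4161169 / 161051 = 25.84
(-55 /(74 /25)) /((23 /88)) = -60500 /851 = -71.09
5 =5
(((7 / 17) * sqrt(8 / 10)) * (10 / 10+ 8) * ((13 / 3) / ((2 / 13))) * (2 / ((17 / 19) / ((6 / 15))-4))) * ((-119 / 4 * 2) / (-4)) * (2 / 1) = -472017 * sqrt(5) / 335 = -3150.63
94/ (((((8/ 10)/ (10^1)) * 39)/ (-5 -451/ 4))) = -184475/ 52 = -3547.60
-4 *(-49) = 196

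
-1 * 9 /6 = -3 /2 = -1.50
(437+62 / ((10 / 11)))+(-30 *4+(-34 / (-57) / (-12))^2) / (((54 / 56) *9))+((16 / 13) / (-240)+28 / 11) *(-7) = 2406067627276 / 5080477545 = 473.59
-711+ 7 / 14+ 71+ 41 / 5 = -6313 / 10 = -631.30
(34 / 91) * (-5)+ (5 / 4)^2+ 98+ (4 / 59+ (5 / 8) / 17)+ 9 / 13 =143833451 / 1460368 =98.49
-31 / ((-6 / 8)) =124 / 3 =41.33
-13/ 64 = -0.20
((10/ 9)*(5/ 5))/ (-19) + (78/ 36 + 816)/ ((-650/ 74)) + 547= 453.80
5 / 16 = 0.31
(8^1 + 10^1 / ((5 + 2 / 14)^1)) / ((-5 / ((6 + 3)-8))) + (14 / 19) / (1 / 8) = 6679 / 1710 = 3.91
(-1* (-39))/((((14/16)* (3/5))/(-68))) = -35360/7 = -5051.43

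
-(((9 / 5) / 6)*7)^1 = -21 / 10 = -2.10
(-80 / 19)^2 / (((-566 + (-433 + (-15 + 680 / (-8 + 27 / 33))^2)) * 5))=3994240 / 12426967613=0.00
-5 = -5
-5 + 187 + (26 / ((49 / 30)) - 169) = 28.92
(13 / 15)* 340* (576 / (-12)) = -14144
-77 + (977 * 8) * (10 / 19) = 76697 / 19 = 4036.68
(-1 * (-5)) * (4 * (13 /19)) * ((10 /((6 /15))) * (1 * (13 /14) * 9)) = 380250 /133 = 2859.02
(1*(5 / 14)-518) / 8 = -7247 / 112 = -64.71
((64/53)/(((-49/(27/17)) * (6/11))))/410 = -1584/9050545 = -0.00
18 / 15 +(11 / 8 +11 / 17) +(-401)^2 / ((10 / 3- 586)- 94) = -32358631 / 138040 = -234.41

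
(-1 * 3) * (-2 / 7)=6 / 7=0.86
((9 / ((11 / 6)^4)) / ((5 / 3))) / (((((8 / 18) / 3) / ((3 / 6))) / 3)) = 354294 / 73205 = 4.84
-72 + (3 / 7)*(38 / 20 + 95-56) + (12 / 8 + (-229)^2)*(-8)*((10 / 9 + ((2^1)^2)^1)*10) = -13509222317 / 630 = -21443210.03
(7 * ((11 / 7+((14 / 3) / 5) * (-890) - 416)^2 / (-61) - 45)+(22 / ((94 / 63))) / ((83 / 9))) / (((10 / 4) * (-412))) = 2671677907963 / 15441289290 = 173.02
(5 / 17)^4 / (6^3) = 625 / 18040536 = 0.00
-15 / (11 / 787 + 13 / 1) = -3935 / 3414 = -1.15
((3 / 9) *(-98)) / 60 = -49 / 90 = -0.54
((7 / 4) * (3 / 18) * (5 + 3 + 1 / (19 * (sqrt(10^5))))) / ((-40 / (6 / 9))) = -7 / 180 - 7 * sqrt(10) / 27360000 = -0.04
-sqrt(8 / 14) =-0.76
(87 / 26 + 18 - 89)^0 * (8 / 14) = 4 / 7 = 0.57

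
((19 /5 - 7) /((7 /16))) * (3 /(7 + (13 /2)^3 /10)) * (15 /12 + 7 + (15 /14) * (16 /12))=-277504 /45031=-6.16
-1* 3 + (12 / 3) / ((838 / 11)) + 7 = 1698 / 419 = 4.05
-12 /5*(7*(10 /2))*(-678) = 56952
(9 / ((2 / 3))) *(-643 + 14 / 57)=-329733 / 38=-8677.18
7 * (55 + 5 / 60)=4627 / 12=385.58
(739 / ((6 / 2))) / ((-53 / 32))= -23648 / 159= -148.73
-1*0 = 0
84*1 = 84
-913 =-913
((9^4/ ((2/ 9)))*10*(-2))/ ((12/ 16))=-787320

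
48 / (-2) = -24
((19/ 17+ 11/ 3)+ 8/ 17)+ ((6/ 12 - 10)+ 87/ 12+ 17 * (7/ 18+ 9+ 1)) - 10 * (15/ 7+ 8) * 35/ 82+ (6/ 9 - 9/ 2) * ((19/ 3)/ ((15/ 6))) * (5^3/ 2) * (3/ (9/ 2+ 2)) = -46908575/ 326196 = -143.80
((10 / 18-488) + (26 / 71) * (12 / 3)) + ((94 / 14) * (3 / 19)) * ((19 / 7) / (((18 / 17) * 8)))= -243293957 / 500976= -485.64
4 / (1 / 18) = 72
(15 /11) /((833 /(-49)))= -15 /187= -0.08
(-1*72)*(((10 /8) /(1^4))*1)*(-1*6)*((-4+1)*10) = -16200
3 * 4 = 12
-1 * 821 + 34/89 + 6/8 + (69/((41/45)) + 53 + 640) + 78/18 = -2049407/43788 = -46.80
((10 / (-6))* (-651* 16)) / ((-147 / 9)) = -1062.86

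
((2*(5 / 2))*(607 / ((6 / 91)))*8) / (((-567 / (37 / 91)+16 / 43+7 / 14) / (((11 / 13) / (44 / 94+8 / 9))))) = -9985720580 / 60605749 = -164.77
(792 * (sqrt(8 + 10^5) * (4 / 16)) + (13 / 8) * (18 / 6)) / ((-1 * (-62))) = 39 / 496 + 594 * sqrt(2778) / 31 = 1010.01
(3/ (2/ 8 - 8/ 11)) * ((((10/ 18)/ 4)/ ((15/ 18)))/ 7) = -22/ 147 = -0.15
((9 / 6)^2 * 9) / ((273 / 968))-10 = 5624 / 91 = 61.80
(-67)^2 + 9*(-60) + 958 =4907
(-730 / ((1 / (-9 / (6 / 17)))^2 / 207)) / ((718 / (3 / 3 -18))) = 3340815435 / 1436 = 2326473.14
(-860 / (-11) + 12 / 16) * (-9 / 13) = -31257 / 572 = -54.65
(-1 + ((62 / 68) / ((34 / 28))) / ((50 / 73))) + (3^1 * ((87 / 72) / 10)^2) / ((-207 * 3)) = 13258415 / 137832192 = 0.10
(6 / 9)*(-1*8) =-16 / 3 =-5.33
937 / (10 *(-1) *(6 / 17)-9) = -15929 / 213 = -74.78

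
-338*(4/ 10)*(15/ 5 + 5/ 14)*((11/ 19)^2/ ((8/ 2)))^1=-961103/ 25270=-38.03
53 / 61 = 0.87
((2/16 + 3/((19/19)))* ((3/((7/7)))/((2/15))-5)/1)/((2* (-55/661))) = -115675/352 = -328.62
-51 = -51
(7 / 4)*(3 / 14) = 3 / 8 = 0.38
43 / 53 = 0.81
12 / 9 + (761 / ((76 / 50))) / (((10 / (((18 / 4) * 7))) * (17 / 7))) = 5044351 / 7752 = 650.72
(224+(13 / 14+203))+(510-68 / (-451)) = 5923033 / 6314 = 938.08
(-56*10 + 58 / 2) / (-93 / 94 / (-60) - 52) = 998280 / 97729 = 10.21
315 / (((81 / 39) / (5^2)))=11375 / 3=3791.67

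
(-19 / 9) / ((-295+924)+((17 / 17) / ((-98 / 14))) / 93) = -4123 / 1228434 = -0.00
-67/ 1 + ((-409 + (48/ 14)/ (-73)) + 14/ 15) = -3641746/ 7665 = -475.11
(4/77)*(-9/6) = -6/77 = -0.08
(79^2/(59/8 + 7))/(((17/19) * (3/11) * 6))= 5217476/17595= 296.53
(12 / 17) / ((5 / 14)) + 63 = 5523 / 85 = 64.98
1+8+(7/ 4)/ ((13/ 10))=269/ 26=10.35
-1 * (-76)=76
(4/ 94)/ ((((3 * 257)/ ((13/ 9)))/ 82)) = 2132/ 326133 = 0.01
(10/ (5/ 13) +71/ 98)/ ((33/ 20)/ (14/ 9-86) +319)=19904400/ 237576647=0.08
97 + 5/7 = 684/7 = 97.71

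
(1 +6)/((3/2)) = 14/3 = 4.67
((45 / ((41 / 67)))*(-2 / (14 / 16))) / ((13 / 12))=-578880 / 3731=-155.15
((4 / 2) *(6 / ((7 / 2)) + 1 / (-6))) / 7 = 65 / 147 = 0.44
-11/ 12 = -0.92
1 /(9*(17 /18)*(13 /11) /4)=88 /221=0.40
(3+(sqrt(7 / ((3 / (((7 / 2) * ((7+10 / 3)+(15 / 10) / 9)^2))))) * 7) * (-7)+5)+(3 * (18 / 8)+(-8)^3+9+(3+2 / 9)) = -2401 * sqrt(6) / 4 - 17461 / 36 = -1955.33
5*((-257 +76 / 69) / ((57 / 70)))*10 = -61799500 / 3933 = -15713.07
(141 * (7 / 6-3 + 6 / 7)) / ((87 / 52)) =-50102 / 609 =-82.27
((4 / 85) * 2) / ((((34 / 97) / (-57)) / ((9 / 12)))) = -16587 / 1445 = -11.48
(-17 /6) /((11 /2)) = -17 /33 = -0.52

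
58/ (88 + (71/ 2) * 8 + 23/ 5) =290/ 1883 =0.15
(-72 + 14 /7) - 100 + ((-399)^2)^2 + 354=25344958585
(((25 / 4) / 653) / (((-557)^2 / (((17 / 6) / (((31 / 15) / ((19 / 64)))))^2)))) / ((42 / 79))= 5151244375 / 535890650733871104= 0.00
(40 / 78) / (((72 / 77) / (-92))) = -17710 / 351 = -50.46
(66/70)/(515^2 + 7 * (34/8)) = 44/12378555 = 0.00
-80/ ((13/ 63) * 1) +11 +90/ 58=-141428/ 377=-375.14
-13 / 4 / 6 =-0.54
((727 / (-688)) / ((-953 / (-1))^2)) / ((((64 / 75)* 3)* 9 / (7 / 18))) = -0.00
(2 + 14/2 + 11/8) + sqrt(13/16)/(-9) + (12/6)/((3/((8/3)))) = 875/72- sqrt(13)/36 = 12.05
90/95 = 18/19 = 0.95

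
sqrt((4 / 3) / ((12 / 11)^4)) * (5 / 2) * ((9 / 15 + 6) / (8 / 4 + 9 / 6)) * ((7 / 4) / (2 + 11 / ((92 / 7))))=30613 * sqrt(3) / 18792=2.82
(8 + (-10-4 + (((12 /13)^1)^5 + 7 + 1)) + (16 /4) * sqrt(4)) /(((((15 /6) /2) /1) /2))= 31694096 /1856465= 17.07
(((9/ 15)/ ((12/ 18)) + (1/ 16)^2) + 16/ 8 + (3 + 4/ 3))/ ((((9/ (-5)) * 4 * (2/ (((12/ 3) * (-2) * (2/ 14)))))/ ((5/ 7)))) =138955/ 338688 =0.41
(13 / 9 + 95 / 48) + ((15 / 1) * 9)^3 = 354294493 / 144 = 2460378.42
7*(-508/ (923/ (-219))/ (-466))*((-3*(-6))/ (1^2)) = -7008876/ 215059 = -32.59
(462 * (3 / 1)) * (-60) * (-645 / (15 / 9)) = 32182920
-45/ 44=-1.02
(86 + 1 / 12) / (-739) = -1033 / 8868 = -0.12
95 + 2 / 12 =95.17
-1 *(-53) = 53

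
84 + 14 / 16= 679 / 8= 84.88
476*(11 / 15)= 5236 / 15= 349.07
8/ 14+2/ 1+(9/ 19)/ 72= 2743/ 1064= 2.58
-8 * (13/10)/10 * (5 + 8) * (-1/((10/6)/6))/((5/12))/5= 73008/3125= 23.36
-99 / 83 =-1.19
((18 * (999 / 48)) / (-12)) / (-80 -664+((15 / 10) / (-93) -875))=30969 / 1606064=0.02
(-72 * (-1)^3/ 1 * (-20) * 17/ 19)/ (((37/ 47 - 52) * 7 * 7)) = 1150560/ 2240917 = 0.51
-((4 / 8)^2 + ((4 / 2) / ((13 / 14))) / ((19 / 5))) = -807 / 988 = -0.82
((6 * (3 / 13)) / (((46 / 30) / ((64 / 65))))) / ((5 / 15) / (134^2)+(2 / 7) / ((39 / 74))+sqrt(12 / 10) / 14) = 17316447995589120 / 10338832221381079 - 35099706184704 * sqrt(30) / 795294786260083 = 1.43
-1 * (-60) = 60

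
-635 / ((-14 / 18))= 5715 / 7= 816.43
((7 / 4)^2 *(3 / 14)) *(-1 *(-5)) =105 / 32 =3.28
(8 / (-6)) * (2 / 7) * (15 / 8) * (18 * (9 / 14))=-405 / 49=-8.27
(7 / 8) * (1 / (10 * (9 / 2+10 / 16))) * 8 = 28 / 205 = 0.14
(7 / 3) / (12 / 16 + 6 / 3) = 28 / 33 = 0.85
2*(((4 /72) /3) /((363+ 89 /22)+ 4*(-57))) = 0.00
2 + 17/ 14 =45/ 14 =3.21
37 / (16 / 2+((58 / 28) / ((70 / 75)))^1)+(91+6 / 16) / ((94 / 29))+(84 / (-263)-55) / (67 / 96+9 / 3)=2369799624641 / 140631591440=16.85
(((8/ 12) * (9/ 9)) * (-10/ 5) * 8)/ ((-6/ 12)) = 64/ 3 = 21.33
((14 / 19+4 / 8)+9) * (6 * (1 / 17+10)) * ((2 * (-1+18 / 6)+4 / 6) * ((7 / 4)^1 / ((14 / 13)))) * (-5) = -1592955 / 68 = -23425.81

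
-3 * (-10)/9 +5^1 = 25/3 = 8.33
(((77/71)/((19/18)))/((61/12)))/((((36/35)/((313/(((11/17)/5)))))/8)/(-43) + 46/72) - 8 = -582285118620616/75782432880677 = -7.68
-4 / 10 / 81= -2 / 405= -0.00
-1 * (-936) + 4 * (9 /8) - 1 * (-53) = 1987 /2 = 993.50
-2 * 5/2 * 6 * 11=-330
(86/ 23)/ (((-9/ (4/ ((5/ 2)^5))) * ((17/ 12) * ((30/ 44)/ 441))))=-47466496/ 6109375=-7.77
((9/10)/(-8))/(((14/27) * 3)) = -81/1120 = -0.07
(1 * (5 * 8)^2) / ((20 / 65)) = 5200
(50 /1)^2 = 2500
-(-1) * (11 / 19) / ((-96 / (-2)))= 11 / 912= 0.01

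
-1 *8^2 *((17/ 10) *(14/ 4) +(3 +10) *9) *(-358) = 14085152/ 5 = 2817030.40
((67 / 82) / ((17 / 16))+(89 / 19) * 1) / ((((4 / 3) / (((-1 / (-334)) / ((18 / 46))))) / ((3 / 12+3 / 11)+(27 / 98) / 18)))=240843695 / 14304505908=0.02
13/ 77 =0.17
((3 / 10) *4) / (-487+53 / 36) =-216 / 87395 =-0.00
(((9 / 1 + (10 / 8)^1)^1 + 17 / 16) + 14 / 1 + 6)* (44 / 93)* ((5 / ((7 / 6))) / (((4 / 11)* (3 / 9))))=909315 / 1736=523.80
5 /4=1.25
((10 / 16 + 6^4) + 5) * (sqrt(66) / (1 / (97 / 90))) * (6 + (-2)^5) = -1458977 * sqrt(66) / 40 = -296319.63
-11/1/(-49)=11/49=0.22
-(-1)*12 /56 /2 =3 /28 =0.11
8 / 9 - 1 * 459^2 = -1896121 / 9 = -210680.11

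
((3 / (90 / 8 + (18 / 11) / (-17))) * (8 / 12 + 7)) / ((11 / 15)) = 7820 / 2781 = 2.81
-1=-1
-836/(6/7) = -2926/3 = -975.33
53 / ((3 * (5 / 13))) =689 / 15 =45.93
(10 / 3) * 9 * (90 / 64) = 675 / 16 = 42.19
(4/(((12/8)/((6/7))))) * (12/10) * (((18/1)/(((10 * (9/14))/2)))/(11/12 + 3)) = 4608/1175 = 3.92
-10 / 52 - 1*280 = -7285 / 26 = -280.19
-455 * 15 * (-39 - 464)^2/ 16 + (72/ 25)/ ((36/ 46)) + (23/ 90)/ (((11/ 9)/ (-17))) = -474866266323/ 4400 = -107924151.44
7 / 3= 2.33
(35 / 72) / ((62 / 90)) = 175 / 248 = 0.71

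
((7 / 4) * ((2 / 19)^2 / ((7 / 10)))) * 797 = 7970 / 361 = 22.08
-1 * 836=-836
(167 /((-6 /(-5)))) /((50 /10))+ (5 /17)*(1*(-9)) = 2569 /102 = 25.19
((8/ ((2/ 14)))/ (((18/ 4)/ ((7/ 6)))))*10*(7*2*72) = 146346.67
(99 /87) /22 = 3 /58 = 0.05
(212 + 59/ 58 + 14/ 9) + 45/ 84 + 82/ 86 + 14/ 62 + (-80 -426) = -2822249879/ 9741564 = -289.71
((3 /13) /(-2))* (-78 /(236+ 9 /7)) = 63 /1661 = 0.04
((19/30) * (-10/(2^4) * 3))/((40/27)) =-513/640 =-0.80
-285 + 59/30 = -8491/30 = -283.03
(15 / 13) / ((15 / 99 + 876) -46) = 99 / 71227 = 0.00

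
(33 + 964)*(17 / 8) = 16949 / 8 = 2118.62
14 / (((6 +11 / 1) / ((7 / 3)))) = 98 / 51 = 1.92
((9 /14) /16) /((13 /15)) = 135 /2912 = 0.05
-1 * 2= -2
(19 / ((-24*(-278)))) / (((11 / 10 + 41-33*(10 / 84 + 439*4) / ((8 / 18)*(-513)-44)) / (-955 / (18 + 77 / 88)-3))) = -182982730 / 305907475773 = -0.00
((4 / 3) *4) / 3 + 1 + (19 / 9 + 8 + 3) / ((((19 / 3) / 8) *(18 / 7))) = 4729 / 513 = 9.22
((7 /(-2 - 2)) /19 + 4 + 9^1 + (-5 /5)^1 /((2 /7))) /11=65 /76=0.86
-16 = -16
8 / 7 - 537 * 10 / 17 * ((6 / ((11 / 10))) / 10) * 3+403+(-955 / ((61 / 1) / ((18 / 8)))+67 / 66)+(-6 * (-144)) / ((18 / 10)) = 333.03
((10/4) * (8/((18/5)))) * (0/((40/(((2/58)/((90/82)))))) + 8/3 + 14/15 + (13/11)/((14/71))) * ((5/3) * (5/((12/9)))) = 923375/2772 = 333.11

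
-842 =-842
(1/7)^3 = 1/343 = 0.00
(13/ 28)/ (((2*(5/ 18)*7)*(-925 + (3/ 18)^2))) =-1053/ 8158255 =-0.00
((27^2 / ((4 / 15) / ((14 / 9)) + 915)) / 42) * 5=675 / 7118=0.09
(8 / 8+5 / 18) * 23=529 / 18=29.39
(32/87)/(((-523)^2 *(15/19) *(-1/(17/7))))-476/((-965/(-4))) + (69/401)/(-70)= -764055449174833/386761830218190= -1.98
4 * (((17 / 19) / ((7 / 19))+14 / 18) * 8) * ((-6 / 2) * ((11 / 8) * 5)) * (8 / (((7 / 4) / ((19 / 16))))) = -1688720 / 147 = -11487.89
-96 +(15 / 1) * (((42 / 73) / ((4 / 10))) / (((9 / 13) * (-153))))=-1074499 / 11169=-96.20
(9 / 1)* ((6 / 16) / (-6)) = -9 / 16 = -0.56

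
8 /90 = 4 /45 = 0.09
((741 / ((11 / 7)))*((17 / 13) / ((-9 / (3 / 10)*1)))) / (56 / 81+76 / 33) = -183141 / 26680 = -6.86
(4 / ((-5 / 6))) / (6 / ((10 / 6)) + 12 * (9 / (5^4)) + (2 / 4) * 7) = -6000 / 9091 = -0.66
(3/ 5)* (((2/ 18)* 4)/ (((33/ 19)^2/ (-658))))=-950152/ 16335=-58.17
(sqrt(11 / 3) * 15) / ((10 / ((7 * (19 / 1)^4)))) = 912247 * sqrt(33) / 2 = 2620230.02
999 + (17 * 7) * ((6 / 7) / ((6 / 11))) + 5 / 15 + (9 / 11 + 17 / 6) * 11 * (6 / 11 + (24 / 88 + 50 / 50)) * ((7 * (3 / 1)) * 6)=342809 / 33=10388.15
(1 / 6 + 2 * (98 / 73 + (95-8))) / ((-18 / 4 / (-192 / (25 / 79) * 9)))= 391642816 / 1825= 214598.80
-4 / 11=-0.36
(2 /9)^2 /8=1 /162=0.01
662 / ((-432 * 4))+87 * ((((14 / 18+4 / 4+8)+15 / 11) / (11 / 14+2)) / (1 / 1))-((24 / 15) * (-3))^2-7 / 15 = 1000972483 / 3088800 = 324.07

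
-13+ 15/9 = -34/3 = -11.33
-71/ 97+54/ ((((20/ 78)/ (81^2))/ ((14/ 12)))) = 1563675859/ 970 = 1612036.97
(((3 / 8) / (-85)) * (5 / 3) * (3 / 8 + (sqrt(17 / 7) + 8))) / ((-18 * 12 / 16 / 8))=0.04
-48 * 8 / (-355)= 384 / 355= 1.08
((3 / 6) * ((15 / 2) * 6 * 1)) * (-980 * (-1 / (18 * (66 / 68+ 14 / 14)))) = 41650 / 67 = 621.64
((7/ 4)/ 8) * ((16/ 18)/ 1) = 7/ 36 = 0.19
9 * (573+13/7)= 36216/7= 5173.71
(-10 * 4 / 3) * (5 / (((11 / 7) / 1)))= -1400 / 33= -42.42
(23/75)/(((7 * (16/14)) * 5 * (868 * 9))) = 23/23436000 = 0.00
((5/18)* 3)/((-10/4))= -1/3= -0.33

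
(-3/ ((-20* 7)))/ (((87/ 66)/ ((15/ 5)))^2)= 3267/ 29435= 0.11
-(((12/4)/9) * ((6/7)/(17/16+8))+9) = -9167/1015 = -9.03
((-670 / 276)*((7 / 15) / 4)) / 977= -0.00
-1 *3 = -3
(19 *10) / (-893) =-0.21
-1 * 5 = -5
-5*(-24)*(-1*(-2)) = 240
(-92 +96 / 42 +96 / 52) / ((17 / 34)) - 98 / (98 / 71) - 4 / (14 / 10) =-22713 / 91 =-249.59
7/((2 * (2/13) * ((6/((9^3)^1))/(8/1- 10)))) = -22113/4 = -5528.25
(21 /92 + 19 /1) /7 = 1769 /644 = 2.75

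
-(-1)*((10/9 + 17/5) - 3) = 68/45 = 1.51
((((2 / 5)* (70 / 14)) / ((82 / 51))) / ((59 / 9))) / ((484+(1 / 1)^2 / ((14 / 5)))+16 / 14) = 918 / 2348849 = 0.00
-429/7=-61.29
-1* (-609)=609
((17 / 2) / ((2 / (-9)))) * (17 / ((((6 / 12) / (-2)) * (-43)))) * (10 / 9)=-2890 / 43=-67.21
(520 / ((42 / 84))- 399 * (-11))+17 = 5446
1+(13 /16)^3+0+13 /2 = 32917 /4096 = 8.04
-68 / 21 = -3.24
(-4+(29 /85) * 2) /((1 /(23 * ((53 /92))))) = -7473 /170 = -43.96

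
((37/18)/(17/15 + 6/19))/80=703/39648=0.02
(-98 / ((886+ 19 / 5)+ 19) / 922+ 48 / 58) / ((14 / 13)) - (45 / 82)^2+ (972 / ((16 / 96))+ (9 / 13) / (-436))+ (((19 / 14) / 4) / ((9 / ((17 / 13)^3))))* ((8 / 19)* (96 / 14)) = 41935242178494941598191 / 7189668139687243392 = 5832.71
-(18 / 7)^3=-5832 / 343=-17.00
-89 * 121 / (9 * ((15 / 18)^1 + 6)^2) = -43076 / 1681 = -25.63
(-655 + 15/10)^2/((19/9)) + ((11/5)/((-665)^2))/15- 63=26829301393169/132667500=202229.64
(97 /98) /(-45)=-97 /4410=-0.02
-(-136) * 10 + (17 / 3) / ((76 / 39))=103581 / 76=1362.91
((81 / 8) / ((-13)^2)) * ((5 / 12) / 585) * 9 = 27 / 70304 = 0.00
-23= -23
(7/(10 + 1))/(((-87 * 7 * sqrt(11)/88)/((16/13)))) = -128 * sqrt(11)/12441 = -0.03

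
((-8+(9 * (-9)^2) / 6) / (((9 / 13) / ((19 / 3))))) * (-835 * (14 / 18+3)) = -3275306.40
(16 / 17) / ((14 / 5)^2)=100 / 833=0.12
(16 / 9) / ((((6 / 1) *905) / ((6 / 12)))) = 4 / 24435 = 0.00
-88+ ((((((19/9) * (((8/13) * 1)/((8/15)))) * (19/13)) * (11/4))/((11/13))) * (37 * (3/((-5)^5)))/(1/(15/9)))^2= -33283590551/380250000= -87.53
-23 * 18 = -414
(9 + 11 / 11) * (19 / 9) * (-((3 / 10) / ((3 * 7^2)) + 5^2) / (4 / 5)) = -1163845 / 1764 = -659.78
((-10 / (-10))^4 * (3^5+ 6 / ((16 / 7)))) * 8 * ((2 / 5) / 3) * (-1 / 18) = -131 / 9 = -14.56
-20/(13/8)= -160/13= -12.31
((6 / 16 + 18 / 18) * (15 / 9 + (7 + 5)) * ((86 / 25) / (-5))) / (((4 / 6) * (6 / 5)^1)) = -19393 / 1200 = -16.16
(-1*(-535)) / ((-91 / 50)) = -26750 / 91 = -293.96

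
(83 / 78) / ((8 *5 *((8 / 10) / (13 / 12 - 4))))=-2905 / 29952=-0.10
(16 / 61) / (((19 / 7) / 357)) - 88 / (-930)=18643556 / 538935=34.59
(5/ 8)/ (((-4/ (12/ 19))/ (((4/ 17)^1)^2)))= -30/ 5491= -0.01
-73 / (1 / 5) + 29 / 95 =-34646 / 95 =-364.69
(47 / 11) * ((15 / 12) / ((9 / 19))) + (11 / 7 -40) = -75269 / 2772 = -27.15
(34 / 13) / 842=17 / 5473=0.00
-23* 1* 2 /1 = -46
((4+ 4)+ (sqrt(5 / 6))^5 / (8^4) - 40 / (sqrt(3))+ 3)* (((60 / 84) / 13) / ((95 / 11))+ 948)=-11465.05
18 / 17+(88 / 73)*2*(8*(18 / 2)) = 216738 / 1241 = 174.65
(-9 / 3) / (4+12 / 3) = -3 / 8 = -0.38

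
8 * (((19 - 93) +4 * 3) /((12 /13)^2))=-5239 /9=-582.11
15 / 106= 0.14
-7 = -7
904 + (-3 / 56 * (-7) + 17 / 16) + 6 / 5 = 72531 / 80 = 906.64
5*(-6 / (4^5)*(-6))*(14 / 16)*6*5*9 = 42525 / 1024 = 41.53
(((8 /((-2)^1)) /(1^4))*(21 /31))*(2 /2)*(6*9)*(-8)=36288 /31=1170.58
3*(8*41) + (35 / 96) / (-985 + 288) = 984.00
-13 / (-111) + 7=7.12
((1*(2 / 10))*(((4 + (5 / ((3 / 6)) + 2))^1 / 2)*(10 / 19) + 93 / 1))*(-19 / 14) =-1847 / 70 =-26.39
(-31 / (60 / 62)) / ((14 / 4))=-961 / 105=-9.15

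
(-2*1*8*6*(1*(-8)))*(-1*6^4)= -995328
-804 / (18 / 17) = -2278 / 3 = -759.33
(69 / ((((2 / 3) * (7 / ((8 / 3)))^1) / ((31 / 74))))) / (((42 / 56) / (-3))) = -17112 / 259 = -66.07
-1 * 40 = -40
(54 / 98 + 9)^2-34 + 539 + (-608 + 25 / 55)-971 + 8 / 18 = -233391661 / 237699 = -981.88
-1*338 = -338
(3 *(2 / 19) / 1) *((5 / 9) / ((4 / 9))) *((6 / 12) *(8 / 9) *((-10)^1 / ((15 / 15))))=-100 / 57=-1.75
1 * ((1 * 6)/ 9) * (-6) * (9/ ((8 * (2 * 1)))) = -9/ 4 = -2.25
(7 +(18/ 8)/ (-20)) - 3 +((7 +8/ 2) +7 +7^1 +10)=3111/ 80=38.89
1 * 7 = 7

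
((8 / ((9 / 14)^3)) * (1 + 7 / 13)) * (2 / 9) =878080 / 85293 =10.29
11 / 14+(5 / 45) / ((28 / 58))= 64 / 63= 1.02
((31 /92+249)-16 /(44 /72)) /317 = 225833 /320804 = 0.70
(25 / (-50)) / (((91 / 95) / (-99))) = 9405 / 182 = 51.68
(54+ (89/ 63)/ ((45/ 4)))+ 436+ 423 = 2588711/ 2835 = 913.13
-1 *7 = -7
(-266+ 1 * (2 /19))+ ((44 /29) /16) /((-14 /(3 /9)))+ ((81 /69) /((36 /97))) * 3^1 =-545908753 /2129064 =-256.41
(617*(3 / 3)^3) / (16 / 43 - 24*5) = -26531 / 5144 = -5.16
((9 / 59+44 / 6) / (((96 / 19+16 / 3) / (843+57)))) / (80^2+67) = 5664375 / 56469844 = 0.10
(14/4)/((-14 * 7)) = -1/28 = -0.04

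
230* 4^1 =920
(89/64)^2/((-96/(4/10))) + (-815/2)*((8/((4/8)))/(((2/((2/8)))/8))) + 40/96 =-2136339707/327680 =-6519.59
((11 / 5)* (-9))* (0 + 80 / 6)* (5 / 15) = -88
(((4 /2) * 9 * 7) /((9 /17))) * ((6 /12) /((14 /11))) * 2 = 187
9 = 9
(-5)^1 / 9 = -5 / 9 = -0.56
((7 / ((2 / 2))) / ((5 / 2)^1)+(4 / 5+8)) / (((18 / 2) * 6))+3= 434 / 135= 3.21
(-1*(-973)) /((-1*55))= -973 /55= -17.69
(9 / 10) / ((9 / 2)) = 0.20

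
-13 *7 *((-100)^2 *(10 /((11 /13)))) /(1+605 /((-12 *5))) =1419600000 /1199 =1183986.66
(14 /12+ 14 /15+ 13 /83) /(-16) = -1873 /13280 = -0.14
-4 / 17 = -0.24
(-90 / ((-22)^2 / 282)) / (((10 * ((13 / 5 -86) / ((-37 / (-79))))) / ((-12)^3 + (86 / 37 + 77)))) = -129017115 / 2657402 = -48.55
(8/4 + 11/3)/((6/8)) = 68/9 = 7.56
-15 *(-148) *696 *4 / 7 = 6180480 / 7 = 882925.71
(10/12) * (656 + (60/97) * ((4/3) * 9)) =160880/291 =552.85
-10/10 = -1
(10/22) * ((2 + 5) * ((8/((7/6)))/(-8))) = -30/11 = -2.73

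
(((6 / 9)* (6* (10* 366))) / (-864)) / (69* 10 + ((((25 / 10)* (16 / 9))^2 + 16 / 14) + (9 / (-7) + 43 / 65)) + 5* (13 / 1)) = -1248975 / 57145282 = -0.02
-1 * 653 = -653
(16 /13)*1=16 /13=1.23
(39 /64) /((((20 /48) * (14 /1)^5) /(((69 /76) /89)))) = 8073 /291027322880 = 0.00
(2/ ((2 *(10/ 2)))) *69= 69/ 5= 13.80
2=2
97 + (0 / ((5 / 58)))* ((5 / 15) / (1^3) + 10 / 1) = 97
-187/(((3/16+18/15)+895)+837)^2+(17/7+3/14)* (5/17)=3557199716185/4576655805358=0.78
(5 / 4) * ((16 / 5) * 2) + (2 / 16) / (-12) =767 / 96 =7.99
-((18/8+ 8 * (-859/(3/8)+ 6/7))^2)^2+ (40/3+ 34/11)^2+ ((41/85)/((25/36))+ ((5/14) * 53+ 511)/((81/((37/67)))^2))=-112549609440000578.47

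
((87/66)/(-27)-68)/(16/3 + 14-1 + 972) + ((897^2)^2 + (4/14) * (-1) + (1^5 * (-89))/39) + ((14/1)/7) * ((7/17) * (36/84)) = 589152775438983738725/910035126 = 647395642878.72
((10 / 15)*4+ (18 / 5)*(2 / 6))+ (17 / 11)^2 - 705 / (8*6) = -244877 / 29040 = -8.43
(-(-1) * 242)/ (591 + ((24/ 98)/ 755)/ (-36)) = 13429185/ 32796067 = 0.41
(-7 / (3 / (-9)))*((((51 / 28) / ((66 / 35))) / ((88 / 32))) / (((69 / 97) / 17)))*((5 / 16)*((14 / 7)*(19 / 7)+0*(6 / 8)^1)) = 13315675 / 44528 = 299.04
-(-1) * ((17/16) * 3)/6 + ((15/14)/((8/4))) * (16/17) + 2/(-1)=-3673/3808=-0.96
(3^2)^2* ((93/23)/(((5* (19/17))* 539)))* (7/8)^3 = 896427/12305920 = 0.07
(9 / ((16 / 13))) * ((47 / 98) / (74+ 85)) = 1833 / 83104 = 0.02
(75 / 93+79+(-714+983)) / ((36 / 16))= 43252 / 279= 155.03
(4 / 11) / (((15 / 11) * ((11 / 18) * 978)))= 4 / 8965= 0.00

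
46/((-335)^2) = 46/112225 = 0.00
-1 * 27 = -27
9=9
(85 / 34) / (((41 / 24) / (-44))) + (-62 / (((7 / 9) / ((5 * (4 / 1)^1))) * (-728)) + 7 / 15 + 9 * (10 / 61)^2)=-89637781276 / 1457720355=-61.49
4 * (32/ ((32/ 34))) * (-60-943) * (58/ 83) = -7911664/ 83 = -95321.25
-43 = -43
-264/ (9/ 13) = -1144/ 3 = -381.33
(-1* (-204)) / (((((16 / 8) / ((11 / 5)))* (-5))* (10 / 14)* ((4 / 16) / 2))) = -62832 / 125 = -502.66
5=5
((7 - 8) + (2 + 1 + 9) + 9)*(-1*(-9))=180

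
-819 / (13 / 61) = -3843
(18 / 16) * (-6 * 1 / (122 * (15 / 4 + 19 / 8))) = -0.01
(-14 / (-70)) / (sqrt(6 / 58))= sqrt(87) / 15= 0.62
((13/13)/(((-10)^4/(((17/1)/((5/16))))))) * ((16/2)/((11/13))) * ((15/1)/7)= 5304/48125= 0.11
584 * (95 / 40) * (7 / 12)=9709 / 12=809.08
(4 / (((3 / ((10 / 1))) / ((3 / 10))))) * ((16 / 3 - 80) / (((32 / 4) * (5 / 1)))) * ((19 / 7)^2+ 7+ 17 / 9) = -114704 / 945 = -121.38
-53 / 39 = -1.36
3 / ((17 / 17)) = 3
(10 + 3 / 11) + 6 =179 / 11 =16.27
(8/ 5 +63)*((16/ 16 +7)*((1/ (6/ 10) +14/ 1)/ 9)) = 121448/ 135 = 899.61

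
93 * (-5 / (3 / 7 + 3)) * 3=-406.88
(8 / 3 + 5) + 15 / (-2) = 1 / 6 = 0.17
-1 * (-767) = 767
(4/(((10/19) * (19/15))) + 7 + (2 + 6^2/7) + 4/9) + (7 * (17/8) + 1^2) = 18377/504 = 36.46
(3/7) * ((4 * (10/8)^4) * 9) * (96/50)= 2025/28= 72.32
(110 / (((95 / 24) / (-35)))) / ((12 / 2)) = -162.11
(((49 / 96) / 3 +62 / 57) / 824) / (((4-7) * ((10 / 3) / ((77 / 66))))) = -0.00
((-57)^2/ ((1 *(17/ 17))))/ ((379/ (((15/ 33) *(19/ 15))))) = 20577/ 4169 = 4.94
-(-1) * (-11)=-11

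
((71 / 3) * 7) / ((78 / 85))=42245 / 234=180.53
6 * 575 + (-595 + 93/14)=40063/14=2861.64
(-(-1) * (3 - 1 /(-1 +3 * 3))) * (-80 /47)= -230 /47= -4.89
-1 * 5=-5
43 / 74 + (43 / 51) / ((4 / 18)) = 2752 / 629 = 4.38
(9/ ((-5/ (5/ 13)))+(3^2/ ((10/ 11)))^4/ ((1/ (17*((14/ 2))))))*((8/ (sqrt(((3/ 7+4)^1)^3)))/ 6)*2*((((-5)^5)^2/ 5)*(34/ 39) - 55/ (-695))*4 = 2133733284019282593998*sqrt(217)/ 14109281875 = 2227743005890.61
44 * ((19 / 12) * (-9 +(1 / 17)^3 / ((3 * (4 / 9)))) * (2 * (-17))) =21317.64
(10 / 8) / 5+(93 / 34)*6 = 16.66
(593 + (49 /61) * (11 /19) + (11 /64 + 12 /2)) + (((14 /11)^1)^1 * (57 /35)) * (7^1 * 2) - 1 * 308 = 1308170251 /4079680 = 320.66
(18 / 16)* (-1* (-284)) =639 / 2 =319.50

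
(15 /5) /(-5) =-0.60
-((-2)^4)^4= -65536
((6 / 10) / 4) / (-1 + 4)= 1 / 20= 0.05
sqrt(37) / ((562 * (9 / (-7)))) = -0.01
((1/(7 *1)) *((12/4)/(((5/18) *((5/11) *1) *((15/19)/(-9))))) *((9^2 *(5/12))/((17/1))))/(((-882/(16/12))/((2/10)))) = 0.02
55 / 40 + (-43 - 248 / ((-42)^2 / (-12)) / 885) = -43319651 / 1040760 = -41.62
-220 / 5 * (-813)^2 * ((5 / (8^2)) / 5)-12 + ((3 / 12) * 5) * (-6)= -7270971 / 16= -454435.69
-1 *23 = -23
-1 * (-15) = 15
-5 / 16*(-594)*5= 7425 / 8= 928.12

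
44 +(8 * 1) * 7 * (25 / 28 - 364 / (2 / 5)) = -50866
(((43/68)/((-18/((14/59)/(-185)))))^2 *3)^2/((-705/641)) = -5261674909841/155972220959761794455479200000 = -0.00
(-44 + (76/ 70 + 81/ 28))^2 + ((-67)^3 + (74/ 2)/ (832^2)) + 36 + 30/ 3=-253642104499699/ 847974400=-299115.29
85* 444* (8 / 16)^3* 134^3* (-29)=-329173072980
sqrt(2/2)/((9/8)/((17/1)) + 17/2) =136/1165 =0.12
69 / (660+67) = 69 / 727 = 0.09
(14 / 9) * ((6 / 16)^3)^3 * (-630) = -4822335 / 33554432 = -0.14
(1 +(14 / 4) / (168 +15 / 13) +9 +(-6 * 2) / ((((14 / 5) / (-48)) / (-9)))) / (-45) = 56689583 / 1385370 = 40.92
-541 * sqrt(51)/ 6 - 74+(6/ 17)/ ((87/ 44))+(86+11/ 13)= 83475/ 6409 - 541 * sqrt(51)/ 6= -630.89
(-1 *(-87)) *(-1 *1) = -87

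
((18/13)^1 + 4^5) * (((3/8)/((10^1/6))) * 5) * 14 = 419895/26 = 16149.81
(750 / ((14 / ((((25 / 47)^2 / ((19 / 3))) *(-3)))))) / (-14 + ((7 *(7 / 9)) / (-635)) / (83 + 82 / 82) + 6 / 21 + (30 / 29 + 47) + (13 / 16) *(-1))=-16780668750000 / 78315204095071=-0.21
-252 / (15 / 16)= -268.80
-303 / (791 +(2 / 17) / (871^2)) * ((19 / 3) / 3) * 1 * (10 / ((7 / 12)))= -989965813720 / 71410118703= -13.86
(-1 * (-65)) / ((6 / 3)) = 65 / 2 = 32.50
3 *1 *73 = 219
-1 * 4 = -4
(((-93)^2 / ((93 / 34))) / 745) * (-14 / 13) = -44268 / 9685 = -4.57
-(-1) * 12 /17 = 0.71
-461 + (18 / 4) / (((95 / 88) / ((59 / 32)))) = -344519 / 760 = -453.31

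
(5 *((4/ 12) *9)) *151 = 2265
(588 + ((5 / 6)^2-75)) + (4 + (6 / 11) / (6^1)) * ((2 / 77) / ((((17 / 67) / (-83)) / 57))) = -760724773 / 518364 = -1467.55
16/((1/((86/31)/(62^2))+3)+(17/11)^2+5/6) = 499488/43450763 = 0.01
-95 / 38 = -2.50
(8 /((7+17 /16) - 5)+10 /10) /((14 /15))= 3.87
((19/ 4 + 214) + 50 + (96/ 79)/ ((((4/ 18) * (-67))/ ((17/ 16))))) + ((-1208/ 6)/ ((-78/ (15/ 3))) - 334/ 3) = 421695511/ 2477124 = 170.24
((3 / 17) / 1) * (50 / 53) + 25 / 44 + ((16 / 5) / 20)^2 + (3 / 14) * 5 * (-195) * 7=-36218256321 / 24777500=-1461.74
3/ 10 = 0.30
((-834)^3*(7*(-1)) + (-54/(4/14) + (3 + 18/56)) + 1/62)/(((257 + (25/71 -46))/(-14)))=-250250092088779/930372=-268978529.11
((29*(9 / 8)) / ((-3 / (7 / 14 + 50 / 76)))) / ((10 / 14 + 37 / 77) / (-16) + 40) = -24563 / 77881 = -0.32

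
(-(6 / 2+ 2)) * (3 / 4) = -3.75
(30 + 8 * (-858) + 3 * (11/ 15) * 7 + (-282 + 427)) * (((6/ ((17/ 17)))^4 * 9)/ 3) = -129734784/ 5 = -25946956.80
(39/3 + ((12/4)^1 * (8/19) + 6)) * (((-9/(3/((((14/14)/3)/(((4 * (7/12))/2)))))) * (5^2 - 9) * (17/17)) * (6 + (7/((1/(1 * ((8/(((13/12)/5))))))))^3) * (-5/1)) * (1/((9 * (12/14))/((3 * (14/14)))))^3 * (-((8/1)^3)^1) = -722411777693.66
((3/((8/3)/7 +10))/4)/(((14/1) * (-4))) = -9/6976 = -0.00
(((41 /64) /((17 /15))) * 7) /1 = 4305 /1088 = 3.96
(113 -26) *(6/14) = 261/7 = 37.29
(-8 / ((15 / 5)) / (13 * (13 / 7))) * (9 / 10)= -84 / 845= -0.10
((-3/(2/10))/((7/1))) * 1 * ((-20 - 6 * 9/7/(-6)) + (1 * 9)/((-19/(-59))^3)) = -180605220/336091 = -537.37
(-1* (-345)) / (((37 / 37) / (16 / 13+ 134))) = 606510 / 13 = 46654.62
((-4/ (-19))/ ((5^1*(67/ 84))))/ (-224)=-3/ 12730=-0.00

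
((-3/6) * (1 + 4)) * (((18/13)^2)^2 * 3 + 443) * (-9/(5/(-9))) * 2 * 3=-3151090593/28561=-110328.44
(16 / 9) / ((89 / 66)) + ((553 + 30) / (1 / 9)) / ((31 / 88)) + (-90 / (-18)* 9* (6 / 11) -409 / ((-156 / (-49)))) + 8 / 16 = 14792.61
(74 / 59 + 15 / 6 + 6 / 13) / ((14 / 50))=161675 / 10738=15.06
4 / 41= 0.10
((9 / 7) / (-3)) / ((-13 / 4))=12 / 91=0.13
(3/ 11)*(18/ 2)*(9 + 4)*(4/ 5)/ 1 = 1404/ 55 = 25.53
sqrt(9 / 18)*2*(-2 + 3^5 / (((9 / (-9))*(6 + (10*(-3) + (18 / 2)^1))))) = 71*sqrt(2) / 5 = 20.08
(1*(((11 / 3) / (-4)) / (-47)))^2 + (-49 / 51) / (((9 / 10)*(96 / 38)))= -20547277 / 48668688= -0.42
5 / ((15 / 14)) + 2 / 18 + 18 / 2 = 124 / 9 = 13.78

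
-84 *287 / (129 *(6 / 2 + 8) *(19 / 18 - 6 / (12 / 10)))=144648 / 33583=4.31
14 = 14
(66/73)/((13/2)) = 132/949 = 0.14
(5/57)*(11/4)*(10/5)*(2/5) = 11/57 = 0.19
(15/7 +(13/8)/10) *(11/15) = 14201/8400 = 1.69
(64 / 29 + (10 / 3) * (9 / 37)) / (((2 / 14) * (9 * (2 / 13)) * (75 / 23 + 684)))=3388567 / 152648199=0.02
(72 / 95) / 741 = 24 / 23465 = 0.00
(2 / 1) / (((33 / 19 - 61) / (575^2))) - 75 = -6324100 / 563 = -11232.86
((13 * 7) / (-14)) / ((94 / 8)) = -26 / 47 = -0.55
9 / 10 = 0.90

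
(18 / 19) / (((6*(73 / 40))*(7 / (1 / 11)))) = 120 / 106799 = 0.00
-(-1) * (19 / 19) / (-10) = -1 / 10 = -0.10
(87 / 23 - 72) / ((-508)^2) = -1569 / 5935472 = -0.00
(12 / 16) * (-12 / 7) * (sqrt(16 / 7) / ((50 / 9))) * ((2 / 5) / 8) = -0.02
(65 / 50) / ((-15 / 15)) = -13 / 10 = -1.30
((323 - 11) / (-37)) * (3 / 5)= -936 / 185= -5.06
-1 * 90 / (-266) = 45 / 133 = 0.34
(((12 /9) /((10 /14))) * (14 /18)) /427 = 28 /8235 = 0.00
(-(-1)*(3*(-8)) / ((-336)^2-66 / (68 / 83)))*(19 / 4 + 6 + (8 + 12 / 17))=-5292 / 1278575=-0.00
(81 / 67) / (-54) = -3 / 134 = -0.02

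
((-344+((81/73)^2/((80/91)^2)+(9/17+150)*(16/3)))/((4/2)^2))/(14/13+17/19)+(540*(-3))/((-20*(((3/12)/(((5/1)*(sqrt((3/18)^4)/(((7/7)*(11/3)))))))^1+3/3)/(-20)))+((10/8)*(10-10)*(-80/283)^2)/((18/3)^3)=-3321452487989379/21459379942400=-154.78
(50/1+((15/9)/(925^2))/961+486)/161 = 264437409001/79429893375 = 3.33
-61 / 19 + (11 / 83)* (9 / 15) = -24688 / 7885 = -3.13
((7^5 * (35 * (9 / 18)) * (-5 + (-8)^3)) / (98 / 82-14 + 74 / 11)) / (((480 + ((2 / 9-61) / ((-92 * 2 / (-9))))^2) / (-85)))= -197355805117055200 / 45363793949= -4350513.66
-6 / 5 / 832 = -3 / 2080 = -0.00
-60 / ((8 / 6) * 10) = -9 / 2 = -4.50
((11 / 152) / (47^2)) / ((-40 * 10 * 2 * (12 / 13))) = -143 / 3223372800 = -0.00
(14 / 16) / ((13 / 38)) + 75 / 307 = 2.80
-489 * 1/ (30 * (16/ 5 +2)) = -163/ 52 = -3.13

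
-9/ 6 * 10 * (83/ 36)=-415/ 12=-34.58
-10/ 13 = -0.77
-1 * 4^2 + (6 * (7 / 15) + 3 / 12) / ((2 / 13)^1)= 153 / 40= 3.82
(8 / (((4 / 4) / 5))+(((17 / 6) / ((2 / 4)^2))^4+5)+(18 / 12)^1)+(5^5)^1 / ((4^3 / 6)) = 43642655 / 2592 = 16837.44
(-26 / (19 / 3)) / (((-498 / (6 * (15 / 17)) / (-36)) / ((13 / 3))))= -182520 / 26809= -6.81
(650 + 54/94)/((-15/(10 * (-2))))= 122308/141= 867.43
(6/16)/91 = 3/728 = 0.00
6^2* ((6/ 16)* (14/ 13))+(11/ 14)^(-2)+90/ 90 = 26990/ 1573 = 17.16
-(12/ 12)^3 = -1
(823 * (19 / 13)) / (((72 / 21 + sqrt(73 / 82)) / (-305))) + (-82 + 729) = -13066897591 / 113503 + 46738993 * sqrt(5986) / 113503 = -83264.20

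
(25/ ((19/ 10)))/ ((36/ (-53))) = -19.37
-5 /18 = -0.28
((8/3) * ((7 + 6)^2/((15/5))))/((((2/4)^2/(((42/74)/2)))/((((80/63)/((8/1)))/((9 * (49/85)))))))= 2298400/440559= 5.22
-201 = -201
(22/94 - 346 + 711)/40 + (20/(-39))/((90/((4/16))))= 3012163/329940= 9.13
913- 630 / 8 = 3337 / 4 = 834.25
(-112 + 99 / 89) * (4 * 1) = -39476 / 89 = -443.55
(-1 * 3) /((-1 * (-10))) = -3 /10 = -0.30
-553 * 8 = -4424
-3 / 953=-0.00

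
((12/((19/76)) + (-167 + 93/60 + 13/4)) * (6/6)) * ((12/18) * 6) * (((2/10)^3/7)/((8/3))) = -1713/8750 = -0.20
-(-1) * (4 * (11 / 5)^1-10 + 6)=4.80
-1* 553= -553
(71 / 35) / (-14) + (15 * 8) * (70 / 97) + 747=833.45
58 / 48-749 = -747.79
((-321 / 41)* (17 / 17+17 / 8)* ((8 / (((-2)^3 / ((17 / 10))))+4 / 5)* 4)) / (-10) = -2889 / 328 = -8.81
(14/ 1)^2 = 196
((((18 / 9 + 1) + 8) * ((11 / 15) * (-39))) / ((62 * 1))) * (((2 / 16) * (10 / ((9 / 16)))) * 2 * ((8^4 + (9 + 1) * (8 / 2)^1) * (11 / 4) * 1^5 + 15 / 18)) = -214711354 / 837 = -256524.92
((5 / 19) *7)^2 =1225 / 361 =3.39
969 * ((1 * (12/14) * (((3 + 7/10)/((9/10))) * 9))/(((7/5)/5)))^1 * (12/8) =8066925/49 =164631.12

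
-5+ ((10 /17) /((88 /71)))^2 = -4.77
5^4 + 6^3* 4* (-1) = -239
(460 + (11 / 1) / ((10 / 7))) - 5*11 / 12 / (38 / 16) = 265489 / 570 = 465.77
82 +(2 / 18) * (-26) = 712 / 9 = 79.11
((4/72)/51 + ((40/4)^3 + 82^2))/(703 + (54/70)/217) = 4895759785/445589856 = 10.99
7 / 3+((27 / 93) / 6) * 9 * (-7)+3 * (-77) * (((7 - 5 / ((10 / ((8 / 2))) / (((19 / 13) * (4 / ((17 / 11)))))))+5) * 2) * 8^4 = -344937951953 / 41106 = -8391425.87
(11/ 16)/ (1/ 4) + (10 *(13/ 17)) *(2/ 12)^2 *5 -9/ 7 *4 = -5701/ 4284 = -1.33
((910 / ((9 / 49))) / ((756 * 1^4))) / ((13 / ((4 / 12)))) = 245 / 1458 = 0.17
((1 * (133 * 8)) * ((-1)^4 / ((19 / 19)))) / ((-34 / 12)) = -6384 / 17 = -375.53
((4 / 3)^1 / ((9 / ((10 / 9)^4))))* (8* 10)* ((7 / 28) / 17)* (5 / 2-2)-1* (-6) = 6.13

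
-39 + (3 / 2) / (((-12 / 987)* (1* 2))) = -1611 / 16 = -100.69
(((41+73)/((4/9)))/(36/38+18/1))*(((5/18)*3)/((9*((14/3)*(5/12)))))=361/560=0.64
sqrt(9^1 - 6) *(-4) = -4 *sqrt(3) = -6.93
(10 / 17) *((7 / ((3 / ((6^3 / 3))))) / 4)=420 / 17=24.71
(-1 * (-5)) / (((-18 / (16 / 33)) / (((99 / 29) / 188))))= -10 / 4089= -0.00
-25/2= -12.50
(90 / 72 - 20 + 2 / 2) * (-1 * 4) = 71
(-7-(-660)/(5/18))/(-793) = -2369/793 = -2.99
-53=-53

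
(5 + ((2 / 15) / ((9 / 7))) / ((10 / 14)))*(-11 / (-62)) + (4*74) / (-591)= 3396791 / 8244450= 0.41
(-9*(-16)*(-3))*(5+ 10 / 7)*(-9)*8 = 1399680 / 7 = 199954.29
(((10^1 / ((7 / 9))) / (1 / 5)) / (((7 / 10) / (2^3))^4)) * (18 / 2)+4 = 9870177.14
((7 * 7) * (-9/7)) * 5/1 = -315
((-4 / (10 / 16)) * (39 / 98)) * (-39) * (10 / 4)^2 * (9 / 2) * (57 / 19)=410670 / 49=8381.02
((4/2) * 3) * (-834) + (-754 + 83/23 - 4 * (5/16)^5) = -34695092419/6029312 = -5754.40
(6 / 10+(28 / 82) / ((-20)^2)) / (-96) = -4927 / 787200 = -0.01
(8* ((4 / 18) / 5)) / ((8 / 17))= 34 / 45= 0.76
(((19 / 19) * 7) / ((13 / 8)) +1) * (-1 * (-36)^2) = -89424 / 13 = -6878.77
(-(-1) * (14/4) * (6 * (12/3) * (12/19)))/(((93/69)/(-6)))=-236.17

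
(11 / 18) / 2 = 11 / 36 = 0.31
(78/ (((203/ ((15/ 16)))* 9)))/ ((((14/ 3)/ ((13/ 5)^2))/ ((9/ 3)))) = 19773/ 113680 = 0.17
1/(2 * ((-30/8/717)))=-478/5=-95.60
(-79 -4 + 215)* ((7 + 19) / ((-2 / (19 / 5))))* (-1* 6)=195624 / 5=39124.80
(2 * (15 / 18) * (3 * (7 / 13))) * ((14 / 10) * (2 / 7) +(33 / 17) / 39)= 3479 / 2873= 1.21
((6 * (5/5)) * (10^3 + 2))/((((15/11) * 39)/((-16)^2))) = 1881088/65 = 28939.82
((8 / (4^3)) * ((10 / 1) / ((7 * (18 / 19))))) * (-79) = -7505 / 504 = -14.89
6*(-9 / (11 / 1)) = -54 / 11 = -4.91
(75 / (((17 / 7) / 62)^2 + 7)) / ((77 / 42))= 84760200 / 14506591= 5.84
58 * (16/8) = 116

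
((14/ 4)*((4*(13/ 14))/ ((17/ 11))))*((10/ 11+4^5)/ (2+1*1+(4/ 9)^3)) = 106843698/ 38267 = 2792.06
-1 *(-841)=841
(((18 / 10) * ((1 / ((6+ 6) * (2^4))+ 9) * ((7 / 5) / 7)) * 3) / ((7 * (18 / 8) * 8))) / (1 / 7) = 0.54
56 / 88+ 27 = 304 / 11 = 27.64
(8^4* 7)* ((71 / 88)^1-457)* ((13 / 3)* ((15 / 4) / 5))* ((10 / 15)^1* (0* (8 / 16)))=0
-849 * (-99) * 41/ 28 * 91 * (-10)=-223995915/ 2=-111997957.50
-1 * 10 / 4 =-5 / 2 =-2.50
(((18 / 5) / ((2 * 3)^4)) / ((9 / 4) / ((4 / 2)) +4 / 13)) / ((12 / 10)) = 13 / 8046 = 0.00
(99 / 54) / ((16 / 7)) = 77 / 96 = 0.80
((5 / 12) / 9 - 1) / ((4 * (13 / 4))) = -103 / 1404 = -0.07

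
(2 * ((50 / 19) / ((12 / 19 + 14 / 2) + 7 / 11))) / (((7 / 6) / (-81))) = -2475 / 56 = -44.20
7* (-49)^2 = 16807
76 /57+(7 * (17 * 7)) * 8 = 19996 /3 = 6665.33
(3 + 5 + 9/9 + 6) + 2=17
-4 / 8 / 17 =-1 / 34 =-0.03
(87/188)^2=7569/35344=0.21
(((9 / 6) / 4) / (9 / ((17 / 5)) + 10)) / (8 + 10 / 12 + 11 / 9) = 459 / 155660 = 0.00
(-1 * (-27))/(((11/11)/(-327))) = -8829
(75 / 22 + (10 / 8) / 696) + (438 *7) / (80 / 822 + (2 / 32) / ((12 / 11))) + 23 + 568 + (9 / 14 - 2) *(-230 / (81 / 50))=9904359291089 / 480398688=20616.96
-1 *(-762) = 762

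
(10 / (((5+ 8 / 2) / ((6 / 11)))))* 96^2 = 61440 / 11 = 5585.45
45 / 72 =5 / 8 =0.62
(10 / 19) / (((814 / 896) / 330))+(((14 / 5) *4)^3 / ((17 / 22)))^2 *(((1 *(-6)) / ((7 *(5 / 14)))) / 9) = -41965716267451648 / 47617265625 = -881313.02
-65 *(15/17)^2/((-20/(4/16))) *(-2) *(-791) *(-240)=-69410250/289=-240173.88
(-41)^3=-68921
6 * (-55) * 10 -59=-3359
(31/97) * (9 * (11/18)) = 341/194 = 1.76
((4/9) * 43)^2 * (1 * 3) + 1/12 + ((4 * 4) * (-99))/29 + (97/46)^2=433100201/414207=1045.61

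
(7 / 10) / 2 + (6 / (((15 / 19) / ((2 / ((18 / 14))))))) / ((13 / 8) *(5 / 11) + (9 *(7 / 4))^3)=174813443 / 495186660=0.35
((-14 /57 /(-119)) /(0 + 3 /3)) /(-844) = -1 /408918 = -0.00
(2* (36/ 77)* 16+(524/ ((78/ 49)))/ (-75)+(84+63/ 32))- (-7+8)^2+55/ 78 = 693663143/ 7207200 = 96.25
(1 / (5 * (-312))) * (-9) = 3 / 520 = 0.01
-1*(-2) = 2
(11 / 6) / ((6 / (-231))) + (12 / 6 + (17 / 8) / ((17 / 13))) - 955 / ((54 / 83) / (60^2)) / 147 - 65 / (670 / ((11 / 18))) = -945894373 / 26264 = -36014.86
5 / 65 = 0.08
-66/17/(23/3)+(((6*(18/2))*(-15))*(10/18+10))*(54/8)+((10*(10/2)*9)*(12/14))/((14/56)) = -307475397/5474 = -56170.15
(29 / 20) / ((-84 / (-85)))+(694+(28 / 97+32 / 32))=22708669 / 32592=696.76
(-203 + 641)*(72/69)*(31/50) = 162936/575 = 283.37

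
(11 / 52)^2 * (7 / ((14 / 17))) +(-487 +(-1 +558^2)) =1681219465 / 5408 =310876.38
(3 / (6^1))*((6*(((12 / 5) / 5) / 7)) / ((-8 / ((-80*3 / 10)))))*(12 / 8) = 162 / 175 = 0.93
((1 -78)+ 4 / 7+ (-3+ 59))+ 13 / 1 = -52 / 7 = -7.43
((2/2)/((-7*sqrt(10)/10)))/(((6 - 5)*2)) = -sqrt(10)/14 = -0.23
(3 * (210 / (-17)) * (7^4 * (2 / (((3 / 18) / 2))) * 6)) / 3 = -72606240 / 17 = -4270955.29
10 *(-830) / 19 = -8300 / 19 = -436.84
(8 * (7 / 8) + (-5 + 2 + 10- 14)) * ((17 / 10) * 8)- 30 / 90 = -1 / 3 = -0.33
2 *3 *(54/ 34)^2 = 4374/ 289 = 15.13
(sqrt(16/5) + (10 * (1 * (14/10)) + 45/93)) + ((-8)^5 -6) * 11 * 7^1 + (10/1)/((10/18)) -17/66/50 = -258160752827/102300 + 4 * sqrt(5)/5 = -2523563.73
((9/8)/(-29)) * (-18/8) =81/928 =0.09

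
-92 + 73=-19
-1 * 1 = -1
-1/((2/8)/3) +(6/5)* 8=-12/5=-2.40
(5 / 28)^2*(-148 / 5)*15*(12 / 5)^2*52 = -207792 / 49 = -4240.65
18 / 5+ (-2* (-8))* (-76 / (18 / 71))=-215678 / 45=-4792.84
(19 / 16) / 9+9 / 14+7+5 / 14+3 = 1603 / 144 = 11.13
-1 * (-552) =552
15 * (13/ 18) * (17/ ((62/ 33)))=12155/ 124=98.02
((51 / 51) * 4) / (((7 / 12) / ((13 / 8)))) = 78 / 7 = 11.14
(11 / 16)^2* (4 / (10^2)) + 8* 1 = 51321 / 6400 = 8.02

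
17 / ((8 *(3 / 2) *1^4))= 17 / 12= 1.42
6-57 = -51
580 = 580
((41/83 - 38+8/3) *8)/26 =-34700/3237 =-10.72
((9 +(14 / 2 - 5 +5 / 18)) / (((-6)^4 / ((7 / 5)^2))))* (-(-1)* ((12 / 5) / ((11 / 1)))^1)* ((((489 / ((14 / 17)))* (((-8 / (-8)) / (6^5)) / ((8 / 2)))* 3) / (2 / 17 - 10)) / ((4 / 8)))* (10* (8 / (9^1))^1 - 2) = -0.00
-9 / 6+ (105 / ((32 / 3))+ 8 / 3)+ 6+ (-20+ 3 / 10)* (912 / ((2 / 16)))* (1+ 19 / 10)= -416803.47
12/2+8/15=98/15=6.53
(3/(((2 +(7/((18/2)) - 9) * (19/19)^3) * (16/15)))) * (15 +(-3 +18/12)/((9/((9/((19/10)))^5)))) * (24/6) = 383538448575/554646176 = 691.50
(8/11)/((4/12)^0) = 8/11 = 0.73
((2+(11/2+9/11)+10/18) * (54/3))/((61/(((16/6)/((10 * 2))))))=3514/10065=0.35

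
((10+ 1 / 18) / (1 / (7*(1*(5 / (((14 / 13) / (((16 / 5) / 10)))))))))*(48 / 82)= 37648 / 615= 61.22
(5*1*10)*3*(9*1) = 1350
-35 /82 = -0.43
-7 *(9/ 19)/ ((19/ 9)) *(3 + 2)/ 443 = -2835/ 159923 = -0.02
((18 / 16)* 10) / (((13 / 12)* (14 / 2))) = 135 / 91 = 1.48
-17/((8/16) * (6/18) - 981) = 102/5885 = 0.02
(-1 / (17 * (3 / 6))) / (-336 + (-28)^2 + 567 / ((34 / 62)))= -2 / 25193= -0.00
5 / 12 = 0.42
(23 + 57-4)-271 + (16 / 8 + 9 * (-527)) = -4936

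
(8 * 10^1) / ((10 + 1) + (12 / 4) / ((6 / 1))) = 160 / 23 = 6.96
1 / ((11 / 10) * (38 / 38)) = 10 / 11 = 0.91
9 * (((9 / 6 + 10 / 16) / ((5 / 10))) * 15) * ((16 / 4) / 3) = 765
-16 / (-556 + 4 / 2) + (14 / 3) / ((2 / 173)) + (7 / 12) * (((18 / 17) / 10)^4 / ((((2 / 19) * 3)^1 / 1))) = 140094447526267 / 347029755000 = 403.70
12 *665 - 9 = 7971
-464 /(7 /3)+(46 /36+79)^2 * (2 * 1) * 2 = 14503423 /567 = 25579.23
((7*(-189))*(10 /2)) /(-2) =6615 /2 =3307.50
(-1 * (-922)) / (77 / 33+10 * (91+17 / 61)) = 168726 / 167467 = 1.01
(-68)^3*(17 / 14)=-2672672 / 7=-381810.29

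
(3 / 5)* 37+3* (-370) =-5439 / 5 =-1087.80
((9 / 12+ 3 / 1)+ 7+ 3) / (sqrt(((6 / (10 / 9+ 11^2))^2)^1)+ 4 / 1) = 3.40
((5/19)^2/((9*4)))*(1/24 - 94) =-56375/311904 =-0.18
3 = 3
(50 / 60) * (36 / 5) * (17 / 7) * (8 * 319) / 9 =86768 / 21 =4131.81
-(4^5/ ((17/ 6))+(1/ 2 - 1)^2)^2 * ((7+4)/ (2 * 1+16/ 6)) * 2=-616624.95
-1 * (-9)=9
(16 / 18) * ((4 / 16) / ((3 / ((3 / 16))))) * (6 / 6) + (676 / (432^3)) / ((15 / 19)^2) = 63046609 / 4534963200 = 0.01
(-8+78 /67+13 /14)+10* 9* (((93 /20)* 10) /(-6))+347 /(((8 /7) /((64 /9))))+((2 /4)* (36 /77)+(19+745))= 103073924 /46431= 2219.94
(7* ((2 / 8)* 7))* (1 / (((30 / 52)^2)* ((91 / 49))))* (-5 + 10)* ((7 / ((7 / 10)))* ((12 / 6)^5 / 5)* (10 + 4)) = 3995264 / 45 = 88783.64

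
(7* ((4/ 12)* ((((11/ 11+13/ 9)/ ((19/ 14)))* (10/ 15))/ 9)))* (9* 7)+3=34801/ 1539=22.61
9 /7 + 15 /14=33 /14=2.36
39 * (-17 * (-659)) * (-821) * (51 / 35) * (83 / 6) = -506138197227 / 70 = -7230545674.67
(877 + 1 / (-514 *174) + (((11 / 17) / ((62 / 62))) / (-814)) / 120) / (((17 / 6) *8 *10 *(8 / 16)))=986716959727 / 127511886400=7.74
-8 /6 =-4 /3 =-1.33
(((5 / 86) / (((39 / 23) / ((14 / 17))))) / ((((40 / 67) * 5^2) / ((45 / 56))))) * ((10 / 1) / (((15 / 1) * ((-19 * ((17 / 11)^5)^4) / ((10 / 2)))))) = -1036707742191074974178741 / 23482413762882104061672507896224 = -0.00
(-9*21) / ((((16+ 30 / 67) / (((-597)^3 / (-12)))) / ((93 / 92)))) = -83525925039669 / 405536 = -205964267.14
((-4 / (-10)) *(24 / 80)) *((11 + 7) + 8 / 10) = 282 / 125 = 2.26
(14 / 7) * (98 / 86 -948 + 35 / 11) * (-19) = 16961680 / 473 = 35859.79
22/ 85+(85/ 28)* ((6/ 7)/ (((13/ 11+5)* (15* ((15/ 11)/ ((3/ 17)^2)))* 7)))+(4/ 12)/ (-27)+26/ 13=721534019/ 321171480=2.25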